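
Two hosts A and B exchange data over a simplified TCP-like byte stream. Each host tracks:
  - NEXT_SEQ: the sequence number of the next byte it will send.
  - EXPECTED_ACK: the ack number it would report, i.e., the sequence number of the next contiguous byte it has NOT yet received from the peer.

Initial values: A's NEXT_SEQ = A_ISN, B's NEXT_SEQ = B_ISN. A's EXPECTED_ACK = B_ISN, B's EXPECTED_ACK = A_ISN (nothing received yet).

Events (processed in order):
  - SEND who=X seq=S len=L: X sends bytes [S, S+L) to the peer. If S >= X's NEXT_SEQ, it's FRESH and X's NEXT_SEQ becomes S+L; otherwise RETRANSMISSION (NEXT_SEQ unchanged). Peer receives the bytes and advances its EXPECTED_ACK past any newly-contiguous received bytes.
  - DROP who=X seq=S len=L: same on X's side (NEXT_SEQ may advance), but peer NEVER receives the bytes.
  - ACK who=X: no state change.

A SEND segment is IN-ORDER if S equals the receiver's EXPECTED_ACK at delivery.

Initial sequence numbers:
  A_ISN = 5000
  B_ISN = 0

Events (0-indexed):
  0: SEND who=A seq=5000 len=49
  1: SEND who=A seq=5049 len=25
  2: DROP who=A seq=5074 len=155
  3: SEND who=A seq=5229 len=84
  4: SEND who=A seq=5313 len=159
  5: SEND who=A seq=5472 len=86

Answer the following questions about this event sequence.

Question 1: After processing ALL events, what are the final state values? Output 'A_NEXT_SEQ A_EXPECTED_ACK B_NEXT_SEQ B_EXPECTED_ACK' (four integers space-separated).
Answer: 5558 0 0 5074

Derivation:
After event 0: A_seq=5049 A_ack=0 B_seq=0 B_ack=5049
After event 1: A_seq=5074 A_ack=0 B_seq=0 B_ack=5074
After event 2: A_seq=5229 A_ack=0 B_seq=0 B_ack=5074
After event 3: A_seq=5313 A_ack=0 B_seq=0 B_ack=5074
After event 4: A_seq=5472 A_ack=0 B_seq=0 B_ack=5074
After event 5: A_seq=5558 A_ack=0 B_seq=0 B_ack=5074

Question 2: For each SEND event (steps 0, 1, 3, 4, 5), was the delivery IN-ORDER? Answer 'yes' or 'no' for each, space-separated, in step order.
Answer: yes yes no no no

Derivation:
Step 0: SEND seq=5000 -> in-order
Step 1: SEND seq=5049 -> in-order
Step 3: SEND seq=5229 -> out-of-order
Step 4: SEND seq=5313 -> out-of-order
Step 5: SEND seq=5472 -> out-of-order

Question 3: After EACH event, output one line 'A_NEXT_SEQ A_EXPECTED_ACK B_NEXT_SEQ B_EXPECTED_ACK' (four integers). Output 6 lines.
5049 0 0 5049
5074 0 0 5074
5229 0 0 5074
5313 0 0 5074
5472 0 0 5074
5558 0 0 5074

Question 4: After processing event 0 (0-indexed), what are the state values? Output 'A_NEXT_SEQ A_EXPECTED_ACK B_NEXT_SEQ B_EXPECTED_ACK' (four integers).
After event 0: A_seq=5049 A_ack=0 B_seq=0 B_ack=5049

5049 0 0 5049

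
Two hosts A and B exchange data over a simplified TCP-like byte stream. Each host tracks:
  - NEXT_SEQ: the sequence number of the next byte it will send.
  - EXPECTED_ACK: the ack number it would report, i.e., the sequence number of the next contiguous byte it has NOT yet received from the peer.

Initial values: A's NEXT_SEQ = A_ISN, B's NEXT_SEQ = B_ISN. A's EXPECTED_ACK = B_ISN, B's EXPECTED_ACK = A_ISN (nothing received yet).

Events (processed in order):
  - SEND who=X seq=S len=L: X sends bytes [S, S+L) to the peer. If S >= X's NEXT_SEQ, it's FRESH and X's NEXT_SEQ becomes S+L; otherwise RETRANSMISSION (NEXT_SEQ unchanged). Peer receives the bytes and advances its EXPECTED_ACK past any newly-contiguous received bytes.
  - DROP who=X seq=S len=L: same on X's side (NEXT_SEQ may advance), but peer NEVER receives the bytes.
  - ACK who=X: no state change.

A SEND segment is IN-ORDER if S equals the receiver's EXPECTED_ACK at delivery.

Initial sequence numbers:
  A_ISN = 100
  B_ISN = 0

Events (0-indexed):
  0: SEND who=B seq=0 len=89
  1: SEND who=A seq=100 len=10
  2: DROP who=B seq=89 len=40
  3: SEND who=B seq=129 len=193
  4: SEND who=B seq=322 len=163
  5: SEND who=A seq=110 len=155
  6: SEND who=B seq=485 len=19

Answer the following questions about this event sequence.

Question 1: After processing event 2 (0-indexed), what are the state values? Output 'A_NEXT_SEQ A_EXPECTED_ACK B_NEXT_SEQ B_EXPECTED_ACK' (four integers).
After event 0: A_seq=100 A_ack=89 B_seq=89 B_ack=100
After event 1: A_seq=110 A_ack=89 B_seq=89 B_ack=110
After event 2: A_seq=110 A_ack=89 B_seq=129 B_ack=110

110 89 129 110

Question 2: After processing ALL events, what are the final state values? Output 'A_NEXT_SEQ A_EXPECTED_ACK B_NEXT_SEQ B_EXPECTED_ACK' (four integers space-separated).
After event 0: A_seq=100 A_ack=89 B_seq=89 B_ack=100
After event 1: A_seq=110 A_ack=89 B_seq=89 B_ack=110
After event 2: A_seq=110 A_ack=89 B_seq=129 B_ack=110
After event 3: A_seq=110 A_ack=89 B_seq=322 B_ack=110
After event 4: A_seq=110 A_ack=89 B_seq=485 B_ack=110
After event 5: A_seq=265 A_ack=89 B_seq=485 B_ack=265
After event 6: A_seq=265 A_ack=89 B_seq=504 B_ack=265

Answer: 265 89 504 265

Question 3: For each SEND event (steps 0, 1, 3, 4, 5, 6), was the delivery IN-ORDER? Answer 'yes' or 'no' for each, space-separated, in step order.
Step 0: SEND seq=0 -> in-order
Step 1: SEND seq=100 -> in-order
Step 3: SEND seq=129 -> out-of-order
Step 4: SEND seq=322 -> out-of-order
Step 5: SEND seq=110 -> in-order
Step 6: SEND seq=485 -> out-of-order

Answer: yes yes no no yes no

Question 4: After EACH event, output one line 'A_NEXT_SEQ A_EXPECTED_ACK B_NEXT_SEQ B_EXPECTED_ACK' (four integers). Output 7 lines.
100 89 89 100
110 89 89 110
110 89 129 110
110 89 322 110
110 89 485 110
265 89 485 265
265 89 504 265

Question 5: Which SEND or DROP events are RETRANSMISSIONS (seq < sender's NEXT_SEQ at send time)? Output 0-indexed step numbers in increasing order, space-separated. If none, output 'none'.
Answer: none

Derivation:
Step 0: SEND seq=0 -> fresh
Step 1: SEND seq=100 -> fresh
Step 2: DROP seq=89 -> fresh
Step 3: SEND seq=129 -> fresh
Step 4: SEND seq=322 -> fresh
Step 5: SEND seq=110 -> fresh
Step 6: SEND seq=485 -> fresh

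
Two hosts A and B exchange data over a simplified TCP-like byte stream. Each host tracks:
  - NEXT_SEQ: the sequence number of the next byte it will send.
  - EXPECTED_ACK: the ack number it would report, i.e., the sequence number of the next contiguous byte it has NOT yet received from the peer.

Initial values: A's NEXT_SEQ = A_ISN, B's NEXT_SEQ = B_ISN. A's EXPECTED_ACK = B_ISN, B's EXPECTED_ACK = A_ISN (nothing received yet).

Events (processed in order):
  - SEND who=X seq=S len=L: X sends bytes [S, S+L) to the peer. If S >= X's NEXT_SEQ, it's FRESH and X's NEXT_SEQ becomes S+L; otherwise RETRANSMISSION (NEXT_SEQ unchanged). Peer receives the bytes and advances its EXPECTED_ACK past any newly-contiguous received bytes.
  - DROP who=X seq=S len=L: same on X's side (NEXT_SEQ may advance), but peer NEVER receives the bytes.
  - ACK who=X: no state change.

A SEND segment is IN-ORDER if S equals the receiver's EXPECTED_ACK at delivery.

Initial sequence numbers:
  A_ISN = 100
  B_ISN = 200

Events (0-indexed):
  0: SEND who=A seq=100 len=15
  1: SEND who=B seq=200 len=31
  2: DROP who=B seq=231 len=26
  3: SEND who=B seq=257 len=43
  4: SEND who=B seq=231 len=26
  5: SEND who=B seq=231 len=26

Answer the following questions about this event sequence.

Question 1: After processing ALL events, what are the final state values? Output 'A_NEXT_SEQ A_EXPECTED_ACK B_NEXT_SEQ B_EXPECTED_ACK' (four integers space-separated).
After event 0: A_seq=115 A_ack=200 B_seq=200 B_ack=115
After event 1: A_seq=115 A_ack=231 B_seq=231 B_ack=115
After event 2: A_seq=115 A_ack=231 B_seq=257 B_ack=115
After event 3: A_seq=115 A_ack=231 B_seq=300 B_ack=115
After event 4: A_seq=115 A_ack=300 B_seq=300 B_ack=115
After event 5: A_seq=115 A_ack=300 B_seq=300 B_ack=115

Answer: 115 300 300 115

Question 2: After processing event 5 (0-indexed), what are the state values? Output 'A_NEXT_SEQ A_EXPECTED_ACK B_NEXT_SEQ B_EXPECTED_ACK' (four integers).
After event 0: A_seq=115 A_ack=200 B_seq=200 B_ack=115
After event 1: A_seq=115 A_ack=231 B_seq=231 B_ack=115
After event 2: A_seq=115 A_ack=231 B_seq=257 B_ack=115
After event 3: A_seq=115 A_ack=231 B_seq=300 B_ack=115
After event 4: A_seq=115 A_ack=300 B_seq=300 B_ack=115
After event 5: A_seq=115 A_ack=300 B_seq=300 B_ack=115

115 300 300 115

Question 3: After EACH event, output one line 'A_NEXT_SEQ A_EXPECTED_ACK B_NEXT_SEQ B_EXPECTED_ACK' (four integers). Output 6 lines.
115 200 200 115
115 231 231 115
115 231 257 115
115 231 300 115
115 300 300 115
115 300 300 115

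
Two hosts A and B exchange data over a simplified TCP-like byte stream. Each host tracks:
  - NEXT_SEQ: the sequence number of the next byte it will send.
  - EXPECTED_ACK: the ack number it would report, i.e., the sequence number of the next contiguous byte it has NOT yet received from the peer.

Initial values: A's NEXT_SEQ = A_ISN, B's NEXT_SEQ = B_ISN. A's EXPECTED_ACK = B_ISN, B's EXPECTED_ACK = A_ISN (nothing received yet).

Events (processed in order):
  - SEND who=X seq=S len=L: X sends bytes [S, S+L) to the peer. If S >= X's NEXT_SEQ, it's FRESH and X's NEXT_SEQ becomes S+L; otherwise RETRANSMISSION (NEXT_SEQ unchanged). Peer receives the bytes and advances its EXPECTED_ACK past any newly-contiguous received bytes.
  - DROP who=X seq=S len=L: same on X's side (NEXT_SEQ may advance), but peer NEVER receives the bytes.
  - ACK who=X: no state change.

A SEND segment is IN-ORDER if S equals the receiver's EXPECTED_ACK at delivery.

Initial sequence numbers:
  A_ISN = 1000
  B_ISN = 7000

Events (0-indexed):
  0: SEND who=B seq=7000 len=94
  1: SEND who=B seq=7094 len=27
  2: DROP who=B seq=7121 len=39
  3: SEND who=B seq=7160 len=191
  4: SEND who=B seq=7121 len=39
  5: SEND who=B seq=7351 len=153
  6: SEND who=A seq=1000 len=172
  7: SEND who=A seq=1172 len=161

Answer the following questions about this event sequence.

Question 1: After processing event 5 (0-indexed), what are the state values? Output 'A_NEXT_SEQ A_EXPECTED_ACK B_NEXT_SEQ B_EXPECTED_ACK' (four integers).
After event 0: A_seq=1000 A_ack=7094 B_seq=7094 B_ack=1000
After event 1: A_seq=1000 A_ack=7121 B_seq=7121 B_ack=1000
After event 2: A_seq=1000 A_ack=7121 B_seq=7160 B_ack=1000
After event 3: A_seq=1000 A_ack=7121 B_seq=7351 B_ack=1000
After event 4: A_seq=1000 A_ack=7351 B_seq=7351 B_ack=1000
After event 5: A_seq=1000 A_ack=7504 B_seq=7504 B_ack=1000

1000 7504 7504 1000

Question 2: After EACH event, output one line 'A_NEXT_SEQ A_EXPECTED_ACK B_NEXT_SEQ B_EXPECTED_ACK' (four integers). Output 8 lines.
1000 7094 7094 1000
1000 7121 7121 1000
1000 7121 7160 1000
1000 7121 7351 1000
1000 7351 7351 1000
1000 7504 7504 1000
1172 7504 7504 1172
1333 7504 7504 1333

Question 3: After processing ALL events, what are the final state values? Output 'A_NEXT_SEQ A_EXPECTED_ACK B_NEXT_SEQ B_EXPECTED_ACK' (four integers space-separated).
After event 0: A_seq=1000 A_ack=7094 B_seq=7094 B_ack=1000
After event 1: A_seq=1000 A_ack=7121 B_seq=7121 B_ack=1000
After event 2: A_seq=1000 A_ack=7121 B_seq=7160 B_ack=1000
After event 3: A_seq=1000 A_ack=7121 B_seq=7351 B_ack=1000
After event 4: A_seq=1000 A_ack=7351 B_seq=7351 B_ack=1000
After event 5: A_seq=1000 A_ack=7504 B_seq=7504 B_ack=1000
After event 6: A_seq=1172 A_ack=7504 B_seq=7504 B_ack=1172
After event 7: A_seq=1333 A_ack=7504 B_seq=7504 B_ack=1333

Answer: 1333 7504 7504 1333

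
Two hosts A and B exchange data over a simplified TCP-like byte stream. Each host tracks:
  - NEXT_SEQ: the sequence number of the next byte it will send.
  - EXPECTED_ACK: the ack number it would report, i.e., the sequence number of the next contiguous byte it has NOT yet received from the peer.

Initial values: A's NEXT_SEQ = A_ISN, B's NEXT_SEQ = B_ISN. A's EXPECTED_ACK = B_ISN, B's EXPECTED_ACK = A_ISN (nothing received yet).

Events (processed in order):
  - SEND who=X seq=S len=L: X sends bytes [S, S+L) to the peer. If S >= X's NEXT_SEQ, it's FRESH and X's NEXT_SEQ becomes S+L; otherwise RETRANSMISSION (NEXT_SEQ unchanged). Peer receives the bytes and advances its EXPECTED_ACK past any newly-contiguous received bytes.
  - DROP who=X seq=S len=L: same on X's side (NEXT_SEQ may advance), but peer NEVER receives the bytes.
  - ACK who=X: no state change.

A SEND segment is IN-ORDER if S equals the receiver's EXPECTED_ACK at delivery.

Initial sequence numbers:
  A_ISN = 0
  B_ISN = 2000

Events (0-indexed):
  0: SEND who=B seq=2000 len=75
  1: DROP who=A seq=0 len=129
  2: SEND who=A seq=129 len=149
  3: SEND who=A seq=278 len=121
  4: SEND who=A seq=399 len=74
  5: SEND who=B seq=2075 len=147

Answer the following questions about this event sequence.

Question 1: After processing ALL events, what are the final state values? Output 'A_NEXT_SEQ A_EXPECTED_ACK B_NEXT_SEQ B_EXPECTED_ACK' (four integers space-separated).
Answer: 473 2222 2222 0

Derivation:
After event 0: A_seq=0 A_ack=2075 B_seq=2075 B_ack=0
After event 1: A_seq=129 A_ack=2075 B_seq=2075 B_ack=0
After event 2: A_seq=278 A_ack=2075 B_seq=2075 B_ack=0
After event 3: A_seq=399 A_ack=2075 B_seq=2075 B_ack=0
After event 4: A_seq=473 A_ack=2075 B_seq=2075 B_ack=0
After event 5: A_seq=473 A_ack=2222 B_seq=2222 B_ack=0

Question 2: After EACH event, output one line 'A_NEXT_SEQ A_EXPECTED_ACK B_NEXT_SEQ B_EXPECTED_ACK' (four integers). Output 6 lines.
0 2075 2075 0
129 2075 2075 0
278 2075 2075 0
399 2075 2075 0
473 2075 2075 0
473 2222 2222 0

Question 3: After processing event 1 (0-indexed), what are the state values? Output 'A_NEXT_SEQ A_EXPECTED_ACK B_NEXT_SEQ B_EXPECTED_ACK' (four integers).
After event 0: A_seq=0 A_ack=2075 B_seq=2075 B_ack=0
After event 1: A_seq=129 A_ack=2075 B_seq=2075 B_ack=0

129 2075 2075 0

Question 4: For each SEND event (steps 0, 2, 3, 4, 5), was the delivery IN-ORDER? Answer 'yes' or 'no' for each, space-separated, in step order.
Step 0: SEND seq=2000 -> in-order
Step 2: SEND seq=129 -> out-of-order
Step 3: SEND seq=278 -> out-of-order
Step 4: SEND seq=399 -> out-of-order
Step 5: SEND seq=2075 -> in-order

Answer: yes no no no yes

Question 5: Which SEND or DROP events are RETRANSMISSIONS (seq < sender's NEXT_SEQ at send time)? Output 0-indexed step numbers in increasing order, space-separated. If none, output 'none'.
Step 0: SEND seq=2000 -> fresh
Step 1: DROP seq=0 -> fresh
Step 2: SEND seq=129 -> fresh
Step 3: SEND seq=278 -> fresh
Step 4: SEND seq=399 -> fresh
Step 5: SEND seq=2075 -> fresh

Answer: none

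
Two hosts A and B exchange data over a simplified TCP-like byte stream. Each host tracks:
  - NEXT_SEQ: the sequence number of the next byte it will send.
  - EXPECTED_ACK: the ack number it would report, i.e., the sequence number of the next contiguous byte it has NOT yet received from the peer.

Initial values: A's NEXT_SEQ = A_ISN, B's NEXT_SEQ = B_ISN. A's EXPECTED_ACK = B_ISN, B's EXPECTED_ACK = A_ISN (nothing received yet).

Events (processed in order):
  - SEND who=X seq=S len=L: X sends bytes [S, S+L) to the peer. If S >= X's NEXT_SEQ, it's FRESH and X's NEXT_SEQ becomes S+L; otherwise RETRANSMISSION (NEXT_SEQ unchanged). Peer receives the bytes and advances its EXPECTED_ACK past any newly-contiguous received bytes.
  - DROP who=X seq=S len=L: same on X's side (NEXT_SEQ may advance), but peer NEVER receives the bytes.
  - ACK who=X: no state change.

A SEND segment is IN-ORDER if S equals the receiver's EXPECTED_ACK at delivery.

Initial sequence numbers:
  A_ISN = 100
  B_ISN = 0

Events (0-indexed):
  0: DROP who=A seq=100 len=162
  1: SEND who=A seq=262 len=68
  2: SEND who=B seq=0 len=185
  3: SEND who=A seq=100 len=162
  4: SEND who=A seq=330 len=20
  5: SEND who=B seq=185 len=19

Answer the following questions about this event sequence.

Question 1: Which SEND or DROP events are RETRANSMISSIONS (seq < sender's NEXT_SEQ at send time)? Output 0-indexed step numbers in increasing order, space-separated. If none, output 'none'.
Step 0: DROP seq=100 -> fresh
Step 1: SEND seq=262 -> fresh
Step 2: SEND seq=0 -> fresh
Step 3: SEND seq=100 -> retransmit
Step 4: SEND seq=330 -> fresh
Step 5: SEND seq=185 -> fresh

Answer: 3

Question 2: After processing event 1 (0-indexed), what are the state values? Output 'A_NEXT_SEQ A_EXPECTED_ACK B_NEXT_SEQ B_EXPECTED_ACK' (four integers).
After event 0: A_seq=262 A_ack=0 B_seq=0 B_ack=100
After event 1: A_seq=330 A_ack=0 B_seq=0 B_ack=100

330 0 0 100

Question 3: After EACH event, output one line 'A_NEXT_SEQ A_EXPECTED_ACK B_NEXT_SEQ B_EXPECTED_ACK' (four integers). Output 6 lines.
262 0 0 100
330 0 0 100
330 185 185 100
330 185 185 330
350 185 185 350
350 204 204 350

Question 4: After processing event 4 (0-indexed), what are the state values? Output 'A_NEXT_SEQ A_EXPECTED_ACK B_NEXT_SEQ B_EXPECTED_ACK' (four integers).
After event 0: A_seq=262 A_ack=0 B_seq=0 B_ack=100
After event 1: A_seq=330 A_ack=0 B_seq=0 B_ack=100
After event 2: A_seq=330 A_ack=185 B_seq=185 B_ack=100
After event 3: A_seq=330 A_ack=185 B_seq=185 B_ack=330
After event 4: A_seq=350 A_ack=185 B_seq=185 B_ack=350

350 185 185 350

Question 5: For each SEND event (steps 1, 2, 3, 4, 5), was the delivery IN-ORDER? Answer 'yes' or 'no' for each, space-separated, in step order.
Answer: no yes yes yes yes

Derivation:
Step 1: SEND seq=262 -> out-of-order
Step 2: SEND seq=0 -> in-order
Step 3: SEND seq=100 -> in-order
Step 4: SEND seq=330 -> in-order
Step 5: SEND seq=185 -> in-order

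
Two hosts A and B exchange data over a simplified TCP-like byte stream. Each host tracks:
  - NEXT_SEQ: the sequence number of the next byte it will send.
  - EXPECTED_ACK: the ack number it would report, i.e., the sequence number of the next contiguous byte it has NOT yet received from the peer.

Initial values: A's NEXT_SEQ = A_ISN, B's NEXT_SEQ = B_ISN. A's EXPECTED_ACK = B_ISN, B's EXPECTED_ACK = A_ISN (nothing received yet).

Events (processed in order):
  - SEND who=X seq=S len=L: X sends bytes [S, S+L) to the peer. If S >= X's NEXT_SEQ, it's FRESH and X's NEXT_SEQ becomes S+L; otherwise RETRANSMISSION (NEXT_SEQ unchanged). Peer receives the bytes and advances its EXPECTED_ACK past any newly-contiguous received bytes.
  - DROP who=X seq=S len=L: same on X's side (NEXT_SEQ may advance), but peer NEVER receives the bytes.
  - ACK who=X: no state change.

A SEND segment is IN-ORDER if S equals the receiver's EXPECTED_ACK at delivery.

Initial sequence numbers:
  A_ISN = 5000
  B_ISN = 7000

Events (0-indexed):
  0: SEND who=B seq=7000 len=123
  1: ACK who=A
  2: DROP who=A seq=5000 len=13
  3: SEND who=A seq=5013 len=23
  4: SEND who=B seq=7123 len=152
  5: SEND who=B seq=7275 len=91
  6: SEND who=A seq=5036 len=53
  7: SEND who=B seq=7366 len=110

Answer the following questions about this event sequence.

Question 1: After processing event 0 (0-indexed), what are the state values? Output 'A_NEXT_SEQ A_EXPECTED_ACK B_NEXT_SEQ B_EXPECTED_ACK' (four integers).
After event 0: A_seq=5000 A_ack=7123 B_seq=7123 B_ack=5000

5000 7123 7123 5000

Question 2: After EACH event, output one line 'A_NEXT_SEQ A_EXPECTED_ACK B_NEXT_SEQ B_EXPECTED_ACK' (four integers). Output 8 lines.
5000 7123 7123 5000
5000 7123 7123 5000
5013 7123 7123 5000
5036 7123 7123 5000
5036 7275 7275 5000
5036 7366 7366 5000
5089 7366 7366 5000
5089 7476 7476 5000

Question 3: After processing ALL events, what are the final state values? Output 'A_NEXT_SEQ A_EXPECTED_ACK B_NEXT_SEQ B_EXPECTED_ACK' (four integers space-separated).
After event 0: A_seq=5000 A_ack=7123 B_seq=7123 B_ack=5000
After event 1: A_seq=5000 A_ack=7123 B_seq=7123 B_ack=5000
After event 2: A_seq=5013 A_ack=7123 B_seq=7123 B_ack=5000
After event 3: A_seq=5036 A_ack=7123 B_seq=7123 B_ack=5000
After event 4: A_seq=5036 A_ack=7275 B_seq=7275 B_ack=5000
After event 5: A_seq=5036 A_ack=7366 B_seq=7366 B_ack=5000
After event 6: A_seq=5089 A_ack=7366 B_seq=7366 B_ack=5000
After event 7: A_seq=5089 A_ack=7476 B_seq=7476 B_ack=5000

Answer: 5089 7476 7476 5000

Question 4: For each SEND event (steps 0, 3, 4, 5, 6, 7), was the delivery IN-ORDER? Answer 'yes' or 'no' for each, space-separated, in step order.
Step 0: SEND seq=7000 -> in-order
Step 3: SEND seq=5013 -> out-of-order
Step 4: SEND seq=7123 -> in-order
Step 5: SEND seq=7275 -> in-order
Step 6: SEND seq=5036 -> out-of-order
Step 7: SEND seq=7366 -> in-order

Answer: yes no yes yes no yes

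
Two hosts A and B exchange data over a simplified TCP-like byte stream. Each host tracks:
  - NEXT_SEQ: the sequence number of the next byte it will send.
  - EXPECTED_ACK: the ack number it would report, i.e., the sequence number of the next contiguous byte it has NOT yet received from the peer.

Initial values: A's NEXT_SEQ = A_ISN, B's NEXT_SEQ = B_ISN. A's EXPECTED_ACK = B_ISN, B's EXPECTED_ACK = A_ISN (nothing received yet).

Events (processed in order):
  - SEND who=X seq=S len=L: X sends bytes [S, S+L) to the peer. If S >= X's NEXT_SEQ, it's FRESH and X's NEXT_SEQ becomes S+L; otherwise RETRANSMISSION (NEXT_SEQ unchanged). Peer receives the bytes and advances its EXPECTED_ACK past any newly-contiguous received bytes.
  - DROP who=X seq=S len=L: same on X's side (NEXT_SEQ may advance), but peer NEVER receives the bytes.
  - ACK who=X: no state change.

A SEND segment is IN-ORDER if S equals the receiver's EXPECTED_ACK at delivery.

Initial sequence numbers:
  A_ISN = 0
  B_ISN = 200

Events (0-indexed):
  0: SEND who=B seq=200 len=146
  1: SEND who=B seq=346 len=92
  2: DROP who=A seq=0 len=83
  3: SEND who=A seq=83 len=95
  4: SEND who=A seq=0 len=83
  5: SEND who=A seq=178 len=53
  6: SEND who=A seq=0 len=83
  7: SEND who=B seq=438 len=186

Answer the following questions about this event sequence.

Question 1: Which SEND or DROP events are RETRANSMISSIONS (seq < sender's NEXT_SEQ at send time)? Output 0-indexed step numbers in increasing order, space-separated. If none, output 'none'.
Answer: 4 6

Derivation:
Step 0: SEND seq=200 -> fresh
Step 1: SEND seq=346 -> fresh
Step 2: DROP seq=0 -> fresh
Step 3: SEND seq=83 -> fresh
Step 4: SEND seq=0 -> retransmit
Step 5: SEND seq=178 -> fresh
Step 6: SEND seq=0 -> retransmit
Step 7: SEND seq=438 -> fresh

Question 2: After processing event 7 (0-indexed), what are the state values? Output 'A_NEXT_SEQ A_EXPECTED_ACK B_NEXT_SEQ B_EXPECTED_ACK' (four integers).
After event 0: A_seq=0 A_ack=346 B_seq=346 B_ack=0
After event 1: A_seq=0 A_ack=438 B_seq=438 B_ack=0
After event 2: A_seq=83 A_ack=438 B_seq=438 B_ack=0
After event 3: A_seq=178 A_ack=438 B_seq=438 B_ack=0
After event 4: A_seq=178 A_ack=438 B_seq=438 B_ack=178
After event 5: A_seq=231 A_ack=438 B_seq=438 B_ack=231
After event 6: A_seq=231 A_ack=438 B_seq=438 B_ack=231
After event 7: A_seq=231 A_ack=624 B_seq=624 B_ack=231

231 624 624 231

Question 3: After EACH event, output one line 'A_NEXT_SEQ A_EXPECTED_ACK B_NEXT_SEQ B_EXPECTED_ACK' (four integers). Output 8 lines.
0 346 346 0
0 438 438 0
83 438 438 0
178 438 438 0
178 438 438 178
231 438 438 231
231 438 438 231
231 624 624 231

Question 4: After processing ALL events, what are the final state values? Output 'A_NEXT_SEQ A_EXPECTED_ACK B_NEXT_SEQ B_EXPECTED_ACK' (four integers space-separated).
After event 0: A_seq=0 A_ack=346 B_seq=346 B_ack=0
After event 1: A_seq=0 A_ack=438 B_seq=438 B_ack=0
After event 2: A_seq=83 A_ack=438 B_seq=438 B_ack=0
After event 3: A_seq=178 A_ack=438 B_seq=438 B_ack=0
After event 4: A_seq=178 A_ack=438 B_seq=438 B_ack=178
After event 5: A_seq=231 A_ack=438 B_seq=438 B_ack=231
After event 6: A_seq=231 A_ack=438 B_seq=438 B_ack=231
After event 7: A_seq=231 A_ack=624 B_seq=624 B_ack=231

Answer: 231 624 624 231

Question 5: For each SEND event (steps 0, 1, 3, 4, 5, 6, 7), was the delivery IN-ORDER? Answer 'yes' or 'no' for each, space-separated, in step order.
Step 0: SEND seq=200 -> in-order
Step 1: SEND seq=346 -> in-order
Step 3: SEND seq=83 -> out-of-order
Step 4: SEND seq=0 -> in-order
Step 5: SEND seq=178 -> in-order
Step 6: SEND seq=0 -> out-of-order
Step 7: SEND seq=438 -> in-order

Answer: yes yes no yes yes no yes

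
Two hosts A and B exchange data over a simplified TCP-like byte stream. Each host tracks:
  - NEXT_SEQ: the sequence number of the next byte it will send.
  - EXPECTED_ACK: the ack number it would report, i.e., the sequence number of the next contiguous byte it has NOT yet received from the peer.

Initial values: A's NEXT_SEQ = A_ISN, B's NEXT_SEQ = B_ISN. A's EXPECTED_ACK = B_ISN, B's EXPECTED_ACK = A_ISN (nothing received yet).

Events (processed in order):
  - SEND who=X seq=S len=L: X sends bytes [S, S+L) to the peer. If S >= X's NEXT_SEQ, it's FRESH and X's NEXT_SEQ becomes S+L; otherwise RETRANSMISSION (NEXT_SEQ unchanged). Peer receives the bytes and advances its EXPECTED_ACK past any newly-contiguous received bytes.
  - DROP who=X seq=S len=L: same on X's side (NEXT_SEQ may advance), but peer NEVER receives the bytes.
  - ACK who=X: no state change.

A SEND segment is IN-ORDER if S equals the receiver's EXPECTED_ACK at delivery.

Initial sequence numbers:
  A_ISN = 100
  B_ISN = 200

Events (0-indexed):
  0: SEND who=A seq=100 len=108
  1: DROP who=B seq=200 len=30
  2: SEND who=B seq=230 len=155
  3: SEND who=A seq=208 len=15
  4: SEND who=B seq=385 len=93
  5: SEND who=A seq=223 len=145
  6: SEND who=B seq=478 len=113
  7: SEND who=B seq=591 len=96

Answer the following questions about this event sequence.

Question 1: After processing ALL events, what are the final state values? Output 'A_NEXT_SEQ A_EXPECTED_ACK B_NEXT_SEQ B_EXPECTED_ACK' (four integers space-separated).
After event 0: A_seq=208 A_ack=200 B_seq=200 B_ack=208
After event 1: A_seq=208 A_ack=200 B_seq=230 B_ack=208
After event 2: A_seq=208 A_ack=200 B_seq=385 B_ack=208
After event 3: A_seq=223 A_ack=200 B_seq=385 B_ack=223
After event 4: A_seq=223 A_ack=200 B_seq=478 B_ack=223
After event 5: A_seq=368 A_ack=200 B_seq=478 B_ack=368
After event 6: A_seq=368 A_ack=200 B_seq=591 B_ack=368
After event 7: A_seq=368 A_ack=200 B_seq=687 B_ack=368

Answer: 368 200 687 368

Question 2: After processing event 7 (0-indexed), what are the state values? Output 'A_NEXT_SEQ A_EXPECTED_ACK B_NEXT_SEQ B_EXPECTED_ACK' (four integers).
After event 0: A_seq=208 A_ack=200 B_seq=200 B_ack=208
After event 1: A_seq=208 A_ack=200 B_seq=230 B_ack=208
After event 2: A_seq=208 A_ack=200 B_seq=385 B_ack=208
After event 3: A_seq=223 A_ack=200 B_seq=385 B_ack=223
After event 4: A_seq=223 A_ack=200 B_seq=478 B_ack=223
After event 5: A_seq=368 A_ack=200 B_seq=478 B_ack=368
After event 6: A_seq=368 A_ack=200 B_seq=591 B_ack=368
After event 7: A_seq=368 A_ack=200 B_seq=687 B_ack=368

368 200 687 368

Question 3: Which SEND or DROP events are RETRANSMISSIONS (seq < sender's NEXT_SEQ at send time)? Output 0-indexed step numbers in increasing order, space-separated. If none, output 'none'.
Answer: none

Derivation:
Step 0: SEND seq=100 -> fresh
Step 1: DROP seq=200 -> fresh
Step 2: SEND seq=230 -> fresh
Step 3: SEND seq=208 -> fresh
Step 4: SEND seq=385 -> fresh
Step 5: SEND seq=223 -> fresh
Step 6: SEND seq=478 -> fresh
Step 7: SEND seq=591 -> fresh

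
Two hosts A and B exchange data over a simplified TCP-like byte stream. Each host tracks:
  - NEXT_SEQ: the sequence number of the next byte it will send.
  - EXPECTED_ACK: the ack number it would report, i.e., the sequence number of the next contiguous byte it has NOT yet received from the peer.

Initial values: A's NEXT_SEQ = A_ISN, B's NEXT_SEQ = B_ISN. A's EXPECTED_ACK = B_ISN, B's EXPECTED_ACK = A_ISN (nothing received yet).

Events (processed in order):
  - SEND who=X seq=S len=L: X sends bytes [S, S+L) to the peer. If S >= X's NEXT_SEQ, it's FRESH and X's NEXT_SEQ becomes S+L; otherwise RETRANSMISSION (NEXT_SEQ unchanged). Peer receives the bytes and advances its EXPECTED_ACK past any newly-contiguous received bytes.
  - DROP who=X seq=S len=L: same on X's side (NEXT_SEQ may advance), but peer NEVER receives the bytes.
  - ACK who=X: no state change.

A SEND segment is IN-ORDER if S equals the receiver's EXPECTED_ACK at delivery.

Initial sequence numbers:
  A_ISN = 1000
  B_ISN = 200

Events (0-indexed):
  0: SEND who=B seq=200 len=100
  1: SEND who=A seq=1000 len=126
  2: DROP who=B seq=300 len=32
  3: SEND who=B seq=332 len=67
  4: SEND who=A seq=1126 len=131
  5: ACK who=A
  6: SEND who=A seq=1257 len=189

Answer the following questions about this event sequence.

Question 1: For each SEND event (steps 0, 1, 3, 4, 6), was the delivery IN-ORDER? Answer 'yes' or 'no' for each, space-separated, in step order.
Step 0: SEND seq=200 -> in-order
Step 1: SEND seq=1000 -> in-order
Step 3: SEND seq=332 -> out-of-order
Step 4: SEND seq=1126 -> in-order
Step 6: SEND seq=1257 -> in-order

Answer: yes yes no yes yes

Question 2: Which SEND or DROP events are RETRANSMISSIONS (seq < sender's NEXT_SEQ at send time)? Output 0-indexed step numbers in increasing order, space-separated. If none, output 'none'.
Step 0: SEND seq=200 -> fresh
Step 1: SEND seq=1000 -> fresh
Step 2: DROP seq=300 -> fresh
Step 3: SEND seq=332 -> fresh
Step 4: SEND seq=1126 -> fresh
Step 6: SEND seq=1257 -> fresh

Answer: none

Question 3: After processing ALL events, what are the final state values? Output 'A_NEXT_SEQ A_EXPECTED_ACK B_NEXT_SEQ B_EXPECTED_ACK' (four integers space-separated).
After event 0: A_seq=1000 A_ack=300 B_seq=300 B_ack=1000
After event 1: A_seq=1126 A_ack=300 B_seq=300 B_ack=1126
After event 2: A_seq=1126 A_ack=300 B_seq=332 B_ack=1126
After event 3: A_seq=1126 A_ack=300 B_seq=399 B_ack=1126
After event 4: A_seq=1257 A_ack=300 B_seq=399 B_ack=1257
After event 5: A_seq=1257 A_ack=300 B_seq=399 B_ack=1257
After event 6: A_seq=1446 A_ack=300 B_seq=399 B_ack=1446

Answer: 1446 300 399 1446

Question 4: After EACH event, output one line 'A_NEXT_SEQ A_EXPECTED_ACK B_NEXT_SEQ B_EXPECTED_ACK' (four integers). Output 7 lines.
1000 300 300 1000
1126 300 300 1126
1126 300 332 1126
1126 300 399 1126
1257 300 399 1257
1257 300 399 1257
1446 300 399 1446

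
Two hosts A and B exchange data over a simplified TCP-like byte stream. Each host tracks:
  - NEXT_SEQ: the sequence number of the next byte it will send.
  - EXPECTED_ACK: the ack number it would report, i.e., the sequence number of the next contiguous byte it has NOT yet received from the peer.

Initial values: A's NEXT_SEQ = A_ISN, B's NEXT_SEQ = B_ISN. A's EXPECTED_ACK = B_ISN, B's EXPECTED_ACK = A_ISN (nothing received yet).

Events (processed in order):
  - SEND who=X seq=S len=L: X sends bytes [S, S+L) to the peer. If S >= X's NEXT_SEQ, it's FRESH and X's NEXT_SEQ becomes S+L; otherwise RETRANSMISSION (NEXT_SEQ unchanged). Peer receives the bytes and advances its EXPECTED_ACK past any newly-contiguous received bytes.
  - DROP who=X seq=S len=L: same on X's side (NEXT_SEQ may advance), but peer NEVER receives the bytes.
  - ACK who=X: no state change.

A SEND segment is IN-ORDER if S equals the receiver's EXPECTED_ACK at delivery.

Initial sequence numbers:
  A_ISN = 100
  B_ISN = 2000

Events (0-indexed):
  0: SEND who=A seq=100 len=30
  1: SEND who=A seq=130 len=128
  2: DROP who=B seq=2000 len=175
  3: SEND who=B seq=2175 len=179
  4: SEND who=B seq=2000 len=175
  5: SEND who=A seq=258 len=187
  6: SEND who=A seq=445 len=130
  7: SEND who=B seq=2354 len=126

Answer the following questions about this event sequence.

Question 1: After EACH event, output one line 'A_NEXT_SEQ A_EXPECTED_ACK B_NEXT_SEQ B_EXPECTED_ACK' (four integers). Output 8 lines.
130 2000 2000 130
258 2000 2000 258
258 2000 2175 258
258 2000 2354 258
258 2354 2354 258
445 2354 2354 445
575 2354 2354 575
575 2480 2480 575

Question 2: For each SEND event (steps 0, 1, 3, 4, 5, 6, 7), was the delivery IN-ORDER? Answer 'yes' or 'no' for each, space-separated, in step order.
Step 0: SEND seq=100 -> in-order
Step 1: SEND seq=130 -> in-order
Step 3: SEND seq=2175 -> out-of-order
Step 4: SEND seq=2000 -> in-order
Step 5: SEND seq=258 -> in-order
Step 6: SEND seq=445 -> in-order
Step 7: SEND seq=2354 -> in-order

Answer: yes yes no yes yes yes yes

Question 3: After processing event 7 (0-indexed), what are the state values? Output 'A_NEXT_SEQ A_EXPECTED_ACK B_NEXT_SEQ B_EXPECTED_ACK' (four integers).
After event 0: A_seq=130 A_ack=2000 B_seq=2000 B_ack=130
After event 1: A_seq=258 A_ack=2000 B_seq=2000 B_ack=258
After event 2: A_seq=258 A_ack=2000 B_seq=2175 B_ack=258
After event 3: A_seq=258 A_ack=2000 B_seq=2354 B_ack=258
After event 4: A_seq=258 A_ack=2354 B_seq=2354 B_ack=258
After event 5: A_seq=445 A_ack=2354 B_seq=2354 B_ack=445
After event 6: A_seq=575 A_ack=2354 B_seq=2354 B_ack=575
After event 7: A_seq=575 A_ack=2480 B_seq=2480 B_ack=575

575 2480 2480 575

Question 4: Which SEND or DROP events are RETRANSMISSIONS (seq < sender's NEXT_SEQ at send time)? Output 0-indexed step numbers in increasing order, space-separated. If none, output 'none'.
Answer: 4

Derivation:
Step 0: SEND seq=100 -> fresh
Step 1: SEND seq=130 -> fresh
Step 2: DROP seq=2000 -> fresh
Step 3: SEND seq=2175 -> fresh
Step 4: SEND seq=2000 -> retransmit
Step 5: SEND seq=258 -> fresh
Step 6: SEND seq=445 -> fresh
Step 7: SEND seq=2354 -> fresh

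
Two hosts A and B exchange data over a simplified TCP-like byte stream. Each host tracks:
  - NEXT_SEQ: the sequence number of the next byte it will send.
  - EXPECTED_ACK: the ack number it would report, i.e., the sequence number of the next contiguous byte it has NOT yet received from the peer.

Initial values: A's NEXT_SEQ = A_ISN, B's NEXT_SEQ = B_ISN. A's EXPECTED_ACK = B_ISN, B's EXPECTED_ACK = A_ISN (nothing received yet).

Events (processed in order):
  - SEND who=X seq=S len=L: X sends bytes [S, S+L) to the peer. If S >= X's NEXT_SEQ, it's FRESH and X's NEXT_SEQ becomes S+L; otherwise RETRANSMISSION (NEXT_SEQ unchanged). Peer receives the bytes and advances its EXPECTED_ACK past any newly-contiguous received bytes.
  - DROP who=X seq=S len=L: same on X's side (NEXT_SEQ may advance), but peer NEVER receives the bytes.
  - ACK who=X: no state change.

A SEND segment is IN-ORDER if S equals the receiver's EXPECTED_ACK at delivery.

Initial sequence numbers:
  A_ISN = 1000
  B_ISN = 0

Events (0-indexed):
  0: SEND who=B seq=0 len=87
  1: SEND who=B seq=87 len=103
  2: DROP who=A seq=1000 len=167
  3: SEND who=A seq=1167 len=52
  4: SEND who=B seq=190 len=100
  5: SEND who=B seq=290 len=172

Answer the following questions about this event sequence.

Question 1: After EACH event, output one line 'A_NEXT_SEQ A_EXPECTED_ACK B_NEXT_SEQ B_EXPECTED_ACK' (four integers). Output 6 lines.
1000 87 87 1000
1000 190 190 1000
1167 190 190 1000
1219 190 190 1000
1219 290 290 1000
1219 462 462 1000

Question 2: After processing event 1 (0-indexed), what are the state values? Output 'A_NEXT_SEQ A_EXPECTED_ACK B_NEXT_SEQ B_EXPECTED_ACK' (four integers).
After event 0: A_seq=1000 A_ack=87 B_seq=87 B_ack=1000
After event 1: A_seq=1000 A_ack=190 B_seq=190 B_ack=1000

1000 190 190 1000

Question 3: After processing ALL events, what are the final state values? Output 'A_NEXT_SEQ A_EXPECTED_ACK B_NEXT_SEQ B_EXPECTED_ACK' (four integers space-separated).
After event 0: A_seq=1000 A_ack=87 B_seq=87 B_ack=1000
After event 1: A_seq=1000 A_ack=190 B_seq=190 B_ack=1000
After event 2: A_seq=1167 A_ack=190 B_seq=190 B_ack=1000
After event 3: A_seq=1219 A_ack=190 B_seq=190 B_ack=1000
After event 4: A_seq=1219 A_ack=290 B_seq=290 B_ack=1000
After event 5: A_seq=1219 A_ack=462 B_seq=462 B_ack=1000

Answer: 1219 462 462 1000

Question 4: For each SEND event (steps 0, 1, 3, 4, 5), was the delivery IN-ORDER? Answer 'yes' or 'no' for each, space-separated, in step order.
Step 0: SEND seq=0 -> in-order
Step 1: SEND seq=87 -> in-order
Step 3: SEND seq=1167 -> out-of-order
Step 4: SEND seq=190 -> in-order
Step 5: SEND seq=290 -> in-order

Answer: yes yes no yes yes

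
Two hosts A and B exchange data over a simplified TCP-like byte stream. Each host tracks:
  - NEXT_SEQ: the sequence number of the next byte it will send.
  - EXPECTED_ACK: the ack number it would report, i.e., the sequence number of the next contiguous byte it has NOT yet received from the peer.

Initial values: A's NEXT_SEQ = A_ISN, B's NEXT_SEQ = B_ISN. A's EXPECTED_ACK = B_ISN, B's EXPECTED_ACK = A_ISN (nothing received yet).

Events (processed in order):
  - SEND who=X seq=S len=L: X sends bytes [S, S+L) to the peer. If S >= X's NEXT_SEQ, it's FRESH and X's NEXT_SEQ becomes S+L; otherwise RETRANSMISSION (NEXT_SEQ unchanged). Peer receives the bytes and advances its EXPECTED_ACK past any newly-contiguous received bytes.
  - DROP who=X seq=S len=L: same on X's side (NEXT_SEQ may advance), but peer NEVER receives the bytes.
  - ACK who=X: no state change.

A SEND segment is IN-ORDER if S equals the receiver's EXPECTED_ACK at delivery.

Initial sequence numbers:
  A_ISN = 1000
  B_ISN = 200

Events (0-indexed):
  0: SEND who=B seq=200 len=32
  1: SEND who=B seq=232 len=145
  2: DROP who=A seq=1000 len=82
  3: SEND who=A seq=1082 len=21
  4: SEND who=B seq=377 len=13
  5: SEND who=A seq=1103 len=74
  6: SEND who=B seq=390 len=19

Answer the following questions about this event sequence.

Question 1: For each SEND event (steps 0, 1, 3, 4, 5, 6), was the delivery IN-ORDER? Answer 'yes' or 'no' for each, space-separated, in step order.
Step 0: SEND seq=200 -> in-order
Step 1: SEND seq=232 -> in-order
Step 3: SEND seq=1082 -> out-of-order
Step 4: SEND seq=377 -> in-order
Step 5: SEND seq=1103 -> out-of-order
Step 6: SEND seq=390 -> in-order

Answer: yes yes no yes no yes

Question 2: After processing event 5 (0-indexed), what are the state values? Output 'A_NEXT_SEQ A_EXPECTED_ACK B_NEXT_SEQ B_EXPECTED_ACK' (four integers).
After event 0: A_seq=1000 A_ack=232 B_seq=232 B_ack=1000
After event 1: A_seq=1000 A_ack=377 B_seq=377 B_ack=1000
After event 2: A_seq=1082 A_ack=377 B_seq=377 B_ack=1000
After event 3: A_seq=1103 A_ack=377 B_seq=377 B_ack=1000
After event 4: A_seq=1103 A_ack=390 B_seq=390 B_ack=1000
After event 5: A_seq=1177 A_ack=390 B_seq=390 B_ack=1000

1177 390 390 1000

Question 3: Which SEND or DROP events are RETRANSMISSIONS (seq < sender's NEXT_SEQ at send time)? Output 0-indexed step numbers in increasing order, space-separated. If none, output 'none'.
Answer: none

Derivation:
Step 0: SEND seq=200 -> fresh
Step 1: SEND seq=232 -> fresh
Step 2: DROP seq=1000 -> fresh
Step 3: SEND seq=1082 -> fresh
Step 4: SEND seq=377 -> fresh
Step 5: SEND seq=1103 -> fresh
Step 6: SEND seq=390 -> fresh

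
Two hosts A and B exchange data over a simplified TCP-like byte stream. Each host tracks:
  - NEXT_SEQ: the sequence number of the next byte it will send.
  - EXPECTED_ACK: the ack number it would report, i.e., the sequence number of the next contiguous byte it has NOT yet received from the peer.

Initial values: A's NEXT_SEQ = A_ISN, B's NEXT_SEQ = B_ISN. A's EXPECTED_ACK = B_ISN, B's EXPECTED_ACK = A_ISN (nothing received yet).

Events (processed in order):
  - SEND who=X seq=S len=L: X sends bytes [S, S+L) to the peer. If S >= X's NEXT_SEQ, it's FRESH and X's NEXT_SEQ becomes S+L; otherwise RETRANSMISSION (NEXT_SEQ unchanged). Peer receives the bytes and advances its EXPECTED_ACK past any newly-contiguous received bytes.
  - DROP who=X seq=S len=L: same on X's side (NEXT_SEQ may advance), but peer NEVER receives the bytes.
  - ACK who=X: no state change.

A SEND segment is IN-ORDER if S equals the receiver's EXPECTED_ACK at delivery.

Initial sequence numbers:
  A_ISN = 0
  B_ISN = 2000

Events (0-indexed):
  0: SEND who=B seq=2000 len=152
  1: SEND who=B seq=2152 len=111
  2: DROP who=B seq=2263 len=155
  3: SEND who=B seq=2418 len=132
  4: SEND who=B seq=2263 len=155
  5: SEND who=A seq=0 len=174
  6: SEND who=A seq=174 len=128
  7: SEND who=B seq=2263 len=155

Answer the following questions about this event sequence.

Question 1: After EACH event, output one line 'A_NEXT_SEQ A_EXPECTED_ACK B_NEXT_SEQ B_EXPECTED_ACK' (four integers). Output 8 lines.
0 2152 2152 0
0 2263 2263 0
0 2263 2418 0
0 2263 2550 0
0 2550 2550 0
174 2550 2550 174
302 2550 2550 302
302 2550 2550 302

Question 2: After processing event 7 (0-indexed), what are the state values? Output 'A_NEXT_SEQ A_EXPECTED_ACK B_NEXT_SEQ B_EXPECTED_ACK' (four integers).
After event 0: A_seq=0 A_ack=2152 B_seq=2152 B_ack=0
After event 1: A_seq=0 A_ack=2263 B_seq=2263 B_ack=0
After event 2: A_seq=0 A_ack=2263 B_seq=2418 B_ack=0
After event 3: A_seq=0 A_ack=2263 B_seq=2550 B_ack=0
After event 4: A_seq=0 A_ack=2550 B_seq=2550 B_ack=0
After event 5: A_seq=174 A_ack=2550 B_seq=2550 B_ack=174
After event 6: A_seq=302 A_ack=2550 B_seq=2550 B_ack=302
After event 7: A_seq=302 A_ack=2550 B_seq=2550 B_ack=302

302 2550 2550 302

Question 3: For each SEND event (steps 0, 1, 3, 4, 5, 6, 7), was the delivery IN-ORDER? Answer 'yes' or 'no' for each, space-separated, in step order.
Answer: yes yes no yes yes yes no

Derivation:
Step 0: SEND seq=2000 -> in-order
Step 1: SEND seq=2152 -> in-order
Step 3: SEND seq=2418 -> out-of-order
Step 4: SEND seq=2263 -> in-order
Step 5: SEND seq=0 -> in-order
Step 6: SEND seq=174 -> in-order
Step 7: SEND seq=2263 -> out-of-order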